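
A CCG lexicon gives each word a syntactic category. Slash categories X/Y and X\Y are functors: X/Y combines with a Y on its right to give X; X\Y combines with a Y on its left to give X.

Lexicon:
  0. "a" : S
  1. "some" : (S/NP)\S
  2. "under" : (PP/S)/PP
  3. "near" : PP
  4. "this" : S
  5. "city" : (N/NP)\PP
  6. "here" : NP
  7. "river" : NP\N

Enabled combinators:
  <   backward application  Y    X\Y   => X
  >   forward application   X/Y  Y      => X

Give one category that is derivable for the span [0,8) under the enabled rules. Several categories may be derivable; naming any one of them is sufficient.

S

[0,8] S   >
  [0,2] S/NP   <
    [0,1] "a" : S
    [1,2] "some" : (S/NP)\S
  [2,8] NP   <
    [2,7] N   >
      [2,6] N/NP   <
        [2,5] PP   >
          [2,4] PP/S   >
            [2,3] "under" : (PP/S)/PP
            [3,4] "near" : PP
          [4,5] "this" : S
        [5,6] "city" : (N/NP)\PP
      [6,7] "here" : NP
    [7,8] "river" : NP\N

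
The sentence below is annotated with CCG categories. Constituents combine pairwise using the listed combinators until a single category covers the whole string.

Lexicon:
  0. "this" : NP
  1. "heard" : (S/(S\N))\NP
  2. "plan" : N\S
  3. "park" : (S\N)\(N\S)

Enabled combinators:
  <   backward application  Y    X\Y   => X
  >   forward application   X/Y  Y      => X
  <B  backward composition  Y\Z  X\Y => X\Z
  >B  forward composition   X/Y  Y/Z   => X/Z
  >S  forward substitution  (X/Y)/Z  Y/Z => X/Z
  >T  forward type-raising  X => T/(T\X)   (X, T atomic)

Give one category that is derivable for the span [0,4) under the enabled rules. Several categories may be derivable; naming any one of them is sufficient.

[0,4] S   >
  [0,2] S/(S\N)   <
    [0,1] "this" : NP
    [1,2] "heard" : (S/(S\N))\NP
  [2,4] S\N   <
    [2,3] "plan" : N\S
    [3,4] "park" : (S\N)\(N\S)

S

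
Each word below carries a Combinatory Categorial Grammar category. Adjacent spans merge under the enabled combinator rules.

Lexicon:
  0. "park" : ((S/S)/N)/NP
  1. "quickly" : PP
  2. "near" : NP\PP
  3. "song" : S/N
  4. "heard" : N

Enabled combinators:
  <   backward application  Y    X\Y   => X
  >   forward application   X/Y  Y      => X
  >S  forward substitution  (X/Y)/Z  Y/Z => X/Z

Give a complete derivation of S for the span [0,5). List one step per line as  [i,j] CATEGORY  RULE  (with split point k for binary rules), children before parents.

[0,5] S   >
  [0,4] S/N   >S
    [0,3] (S/S)/N   >
      [0,1] "park" : ((S/S)/N)/NP
      [1,3] NP   <
        [1,2] "quickly" : PP
        [2,3] "near" : NP\PP
    [3,4] "song" : S/N
  [4,5] "heard" : N

[0,1] ((S/S)/N)/NP  lex  "park"
[1,2] PP  lex  "quickly"
[2,3] NP\PP  lex  "near"
[1,3] NP  <  k=2
[0,3] (S/S)/N  >  k=1
[3,4] S/N  lex  "song"
[0,4] S/N  >S  k=3
[4,5] N  lex  "heard"
[0,5] S  >  k=4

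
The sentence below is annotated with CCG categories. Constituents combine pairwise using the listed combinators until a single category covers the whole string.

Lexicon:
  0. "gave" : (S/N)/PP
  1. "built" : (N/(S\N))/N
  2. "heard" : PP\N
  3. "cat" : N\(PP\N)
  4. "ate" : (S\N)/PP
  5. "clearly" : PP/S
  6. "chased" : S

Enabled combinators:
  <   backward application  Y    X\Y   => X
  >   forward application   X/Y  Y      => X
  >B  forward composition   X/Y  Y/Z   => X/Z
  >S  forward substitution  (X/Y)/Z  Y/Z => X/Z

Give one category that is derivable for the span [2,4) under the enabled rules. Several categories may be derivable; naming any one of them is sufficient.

[0,7] S   >
  [0,5] S/PP   >S
    [0,1] "gave" : (S/N)/PP
    [1,5] N/PP   >B
      [1,4] N/(S\N)   >
        [1,2] "built" : (N/(S\N))/N
        [2,4] N   <
          [2,3] "heard" : PP\N
          [3,4] "cat" : N\(PP\N)
      [4,5] "ate" : (S\N)/PP
  [5,7] PP   >
    [5,6] "clearly" : PP/S
    [6,7] "chased" : S

N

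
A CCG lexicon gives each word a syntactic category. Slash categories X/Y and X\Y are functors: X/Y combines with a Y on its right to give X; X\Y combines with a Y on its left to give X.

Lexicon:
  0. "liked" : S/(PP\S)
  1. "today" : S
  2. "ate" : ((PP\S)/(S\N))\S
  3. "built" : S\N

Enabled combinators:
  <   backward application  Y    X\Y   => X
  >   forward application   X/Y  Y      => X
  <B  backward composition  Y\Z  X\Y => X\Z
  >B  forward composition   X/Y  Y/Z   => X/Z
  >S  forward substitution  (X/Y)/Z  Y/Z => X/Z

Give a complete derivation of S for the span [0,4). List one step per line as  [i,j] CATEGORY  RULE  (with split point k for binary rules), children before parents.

[0,1] S/(PP\S)  lex  "liked"
[1,2] S  lex  "today"
[2,3] ((PP\S)/(S\N))\S  lex  "ate"
[1,3] (PP\S)/(S\N)  <  k=2
[3,4] S\N  lex  "built"
[1,4] PP\S  >  k=3
[0,4] S  >  k=1

[0,4] S   >
  [0,1] "liked" : S/(PP\S)
  [1,4] PP\S   >
    [1,3] (PP\S)/(S\N)   <
      [1,2] "today" : S
      [2,3] "ate" : ((PP\S)/(S\N))\S
    [3,4] "built" : S\N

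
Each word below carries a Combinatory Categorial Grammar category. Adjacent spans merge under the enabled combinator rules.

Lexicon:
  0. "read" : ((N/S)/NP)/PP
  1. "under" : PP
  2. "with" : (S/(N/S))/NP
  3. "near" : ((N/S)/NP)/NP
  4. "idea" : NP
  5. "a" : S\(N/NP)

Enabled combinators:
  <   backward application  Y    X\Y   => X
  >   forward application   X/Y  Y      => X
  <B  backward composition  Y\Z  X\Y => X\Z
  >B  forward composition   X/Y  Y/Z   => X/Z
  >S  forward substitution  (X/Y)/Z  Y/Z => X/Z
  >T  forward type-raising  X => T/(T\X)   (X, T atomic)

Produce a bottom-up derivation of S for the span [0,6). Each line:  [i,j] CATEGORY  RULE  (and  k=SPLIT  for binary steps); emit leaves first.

[0,6] S   <
  [0,5] N/NP   >S
    [0,2] (N/S)/NP   >
      [0,1] "read" : ((N/S)/NP)/PP
      [1,2] "under" : PP
    [2,5] S/NP   >S
      [2,3] "with" : (S/(N/S))/NP
      [3,5] (N/S)/NP   >
        [3,4] "near" : ((N/S)/NP)/NP
        [4,5] "idea" : NP
  [5,6] "a" : S\(N/NP)

[0,1] ((N/S)/NP)/PP  lex  "read"
[1,2] PP  lex  "under"
[0,2] (N/S)/NP  >  k=1
[2,3] (S/(N/S))/NP  lex  "with"
[3,4] ((N/S)/NP)/NP  lex  "near"
[4,5] NP  lex  "idea"
[3,5] (N/S)/NP  >  k=4
[2,5] S/NP  >S  k=3
[0,5] N/NP  >S  k=2
[5,6] S\(N/NP)  lex  "a"
[0,6] S  <  k=5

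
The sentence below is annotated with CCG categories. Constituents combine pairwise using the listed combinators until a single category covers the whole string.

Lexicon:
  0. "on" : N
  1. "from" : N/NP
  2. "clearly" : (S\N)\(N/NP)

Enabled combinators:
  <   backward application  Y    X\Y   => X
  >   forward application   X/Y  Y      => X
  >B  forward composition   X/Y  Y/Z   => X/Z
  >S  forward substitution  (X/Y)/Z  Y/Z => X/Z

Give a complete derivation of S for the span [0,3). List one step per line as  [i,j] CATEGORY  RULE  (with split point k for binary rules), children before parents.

[0,3] S   <
  [0,1] "on" : N
  [1,3] S\N   <
    [1,2] "from" : N/NP
    [2,3] "clearly" : (S\N)\(N/NP)

[0,1] N  lex  "on"
[1,2] N/NP  lex  "from"
[2,3] (S\N)\(N/NP)  lex  "clearly"
[1,3] S\N  <  k=2
[0,3] S  <  k=1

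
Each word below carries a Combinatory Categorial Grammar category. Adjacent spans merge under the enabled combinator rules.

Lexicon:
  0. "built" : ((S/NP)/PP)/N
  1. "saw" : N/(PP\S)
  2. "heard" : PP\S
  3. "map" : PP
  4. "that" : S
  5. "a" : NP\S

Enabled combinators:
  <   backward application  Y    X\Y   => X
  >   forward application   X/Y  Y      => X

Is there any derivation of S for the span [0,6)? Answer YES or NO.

[0,6] S   >
  [0,4] S/NP   >
    [0,3] (S/NP)/PP   >
      [0,1] "built" : ((S/NP)/PP)/N
      [1,3] N   >
        [1,2] "saw" : N/(PP\S)
        [2,3] "heard" : PP\S
    [3,4] "map" : PP
  [4,6] NP   <
    [4,5] "that" : S
    [5,6] "a" : NP\S

YES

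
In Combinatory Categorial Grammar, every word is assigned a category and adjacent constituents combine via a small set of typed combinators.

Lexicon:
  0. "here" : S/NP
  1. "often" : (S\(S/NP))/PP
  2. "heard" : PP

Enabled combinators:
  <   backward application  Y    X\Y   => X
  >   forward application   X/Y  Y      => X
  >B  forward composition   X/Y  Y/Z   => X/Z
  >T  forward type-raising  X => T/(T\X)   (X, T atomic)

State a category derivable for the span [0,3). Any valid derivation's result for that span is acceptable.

[0,3] S   <
  [0,1] "here" : S/NP
  [1,3] S\(S/NP)   >
    [1,2] "often" : (S\(S/NP))/PP
    [2,3] "heard" : PP

S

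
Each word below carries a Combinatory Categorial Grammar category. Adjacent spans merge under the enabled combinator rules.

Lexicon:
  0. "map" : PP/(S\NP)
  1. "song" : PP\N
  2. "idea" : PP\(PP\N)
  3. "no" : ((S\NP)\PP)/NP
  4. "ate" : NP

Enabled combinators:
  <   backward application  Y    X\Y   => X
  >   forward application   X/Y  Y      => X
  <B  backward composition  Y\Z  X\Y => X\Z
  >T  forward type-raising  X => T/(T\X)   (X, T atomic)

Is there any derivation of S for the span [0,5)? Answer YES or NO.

NO

PP/(S\NP) PP\N PP\(PP\N) ((S\NP)\PP)/NP NP
CKY chart[0,5] = {N/(N\PP), NP/(NP\PP), PP, PP/(PP\PP), S/(S\PP)}; S ∉ chart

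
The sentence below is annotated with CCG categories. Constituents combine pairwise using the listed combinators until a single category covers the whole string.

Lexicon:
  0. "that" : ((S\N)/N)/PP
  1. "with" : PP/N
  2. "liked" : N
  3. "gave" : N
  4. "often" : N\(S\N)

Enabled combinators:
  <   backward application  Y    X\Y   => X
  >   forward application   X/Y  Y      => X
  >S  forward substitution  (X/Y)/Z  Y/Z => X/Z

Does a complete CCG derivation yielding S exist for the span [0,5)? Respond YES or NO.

NO

((S\N)/N)/PP PP/N N N N\(S\N)
CKY chart[0,5] = {N}; S ∉ chart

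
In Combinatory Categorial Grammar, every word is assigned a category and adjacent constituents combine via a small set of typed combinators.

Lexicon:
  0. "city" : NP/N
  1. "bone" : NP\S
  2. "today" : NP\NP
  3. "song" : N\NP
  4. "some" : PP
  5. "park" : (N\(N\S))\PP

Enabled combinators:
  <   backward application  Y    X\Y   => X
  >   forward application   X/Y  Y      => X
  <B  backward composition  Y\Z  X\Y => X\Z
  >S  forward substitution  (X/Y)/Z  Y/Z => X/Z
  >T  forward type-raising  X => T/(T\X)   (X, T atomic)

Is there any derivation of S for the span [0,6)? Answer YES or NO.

NP/N NP\S NP\NP N\NP PP (N\(N\S))\PP
CKY chart[0,6] = {N/(N\NP), NP, NP/(NP\NP), PP/(PP\NP), S/(S\NP)}; S ∉ chart

NO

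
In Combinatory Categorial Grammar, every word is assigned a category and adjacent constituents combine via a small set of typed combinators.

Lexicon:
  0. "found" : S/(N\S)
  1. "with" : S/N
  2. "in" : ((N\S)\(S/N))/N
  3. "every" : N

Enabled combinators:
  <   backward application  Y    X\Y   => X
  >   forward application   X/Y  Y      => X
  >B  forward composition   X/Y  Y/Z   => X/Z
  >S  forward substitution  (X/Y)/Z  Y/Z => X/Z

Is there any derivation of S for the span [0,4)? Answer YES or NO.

YES

[0,4] S   >
  [0,1] "found" : S/(N\S)
  [1,4] N\S   <
    [1,2] "with" : S/N
    [2,4] (N\S)\(S/N)   >
      [2,3] "in" : ((N\S)\(S/N))/N
      [3,4] "every" : N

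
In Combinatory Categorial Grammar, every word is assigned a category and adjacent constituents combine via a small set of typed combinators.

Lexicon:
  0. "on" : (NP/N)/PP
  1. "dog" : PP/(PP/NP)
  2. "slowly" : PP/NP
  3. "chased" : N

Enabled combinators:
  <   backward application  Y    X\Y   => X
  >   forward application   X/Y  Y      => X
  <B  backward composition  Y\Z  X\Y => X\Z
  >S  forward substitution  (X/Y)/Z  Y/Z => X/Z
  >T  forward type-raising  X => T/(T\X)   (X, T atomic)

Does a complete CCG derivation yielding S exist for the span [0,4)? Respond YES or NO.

NO

(NP/N)/PP PP/(PP/NP) PP/NP N
CKY chart[0,4] = {N/(N\NP), NP, NP/(NP\NP), PP/(PP\NP), S/(S\NP)}; S ∉ chart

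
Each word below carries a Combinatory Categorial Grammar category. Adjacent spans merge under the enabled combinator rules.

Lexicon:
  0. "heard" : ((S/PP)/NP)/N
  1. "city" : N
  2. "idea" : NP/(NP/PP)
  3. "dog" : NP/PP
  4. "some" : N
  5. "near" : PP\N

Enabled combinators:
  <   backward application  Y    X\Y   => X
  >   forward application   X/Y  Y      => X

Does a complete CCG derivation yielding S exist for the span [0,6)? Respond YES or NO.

[0,6] S   >
  [0,4] S/PP   >
    [0,2] (S/PP)/NP   >
      [0,1] "heard" : ((S/PP)/NP)/N
      [1,2] "city" : N
    [2,4] NP   >
      [2,3] "idea" : NP/(NP/PP)
      [3,4] "dog" : NP/PP
  [4,6] PP   <
    [4,5] "some" : N
    [5,6] "near" : PP\N

YES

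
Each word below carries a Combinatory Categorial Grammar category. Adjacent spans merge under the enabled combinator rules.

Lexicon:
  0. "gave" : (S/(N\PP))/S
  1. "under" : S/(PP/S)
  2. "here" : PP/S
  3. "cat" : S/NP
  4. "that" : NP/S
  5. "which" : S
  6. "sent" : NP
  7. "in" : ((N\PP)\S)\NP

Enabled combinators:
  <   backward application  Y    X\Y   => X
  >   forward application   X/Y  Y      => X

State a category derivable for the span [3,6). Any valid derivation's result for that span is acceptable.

[0,8] S   >
  [0,3] S/(N\PP)   >
    [0,1] "gave" : (S/(N\PP))/S
    [1,3] S   >
      [1,2] "under" : S/(PP/S)
      [2,3] "here" : PP/S
  [3,8] N\PP   <
    [3,6] S   >
      [3,4] "cat" : S/NP
      [4,6] NP   >
        [4,5] "that" : NP/S
        [5,6] "which" : S
    [6,8] (N\PP)\S   <
      [6,7] "sent" : NP
      [7,8] "in" : ((N\PP)\S)\NP

S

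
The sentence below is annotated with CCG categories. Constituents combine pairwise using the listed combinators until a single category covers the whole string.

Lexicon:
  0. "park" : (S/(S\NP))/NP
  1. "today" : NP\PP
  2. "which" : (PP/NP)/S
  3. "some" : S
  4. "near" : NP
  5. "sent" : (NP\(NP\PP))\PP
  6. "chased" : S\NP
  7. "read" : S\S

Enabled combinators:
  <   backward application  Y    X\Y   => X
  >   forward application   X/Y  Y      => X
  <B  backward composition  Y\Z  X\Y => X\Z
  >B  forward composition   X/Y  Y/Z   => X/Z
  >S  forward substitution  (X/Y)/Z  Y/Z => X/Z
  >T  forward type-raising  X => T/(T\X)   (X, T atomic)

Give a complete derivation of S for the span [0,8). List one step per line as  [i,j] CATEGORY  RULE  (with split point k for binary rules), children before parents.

[0,1] (S/(S\NP))/NP  lex  "park"
[1,2] NP\PP  lex  "today"
[2,3] (PP/NP)/S  lex  "which"
[3,4] S  lex  "some"
[2,4] PP/NP  >  k=3
[4,5] NP  lex  "near"
[2,5] PP  >  k=4
[5,6] (NP\(NP\PP))\PP  lex  "sent"
[2,6] NP\(NP\PP)  <  k=5
[1,6] NP  <  k=2
[0,6] S/(S\NP)  >  k=1
[6,7] S\NP  lex  "chased"
[7,8] S\S  lex  "read"
[6,8] S\NP  <B  k=7
[0,8] S  >  k=6

[0,8] S   >
  [0,6] S/(S\NP)   >
    [0,1] "park" : (S/(S\NP))/NP
    [1,6] NP   <
      [1,2] "today" : NP\PP
      [2,6] NP\(NP\PP)   <
        [2,5] PP   >
          [2,4] PP/NP   >
            [2,3] "which" : (PP/NP)/S
            [3,4] "some" : S
          [4,5] "near" : NP
        [5,6] "sent" : (NP\(NP\PP))\PP
  [6,8] S\NP   <B
    [6,7] "chased" : S\NP
    [7,8] "read" : S\S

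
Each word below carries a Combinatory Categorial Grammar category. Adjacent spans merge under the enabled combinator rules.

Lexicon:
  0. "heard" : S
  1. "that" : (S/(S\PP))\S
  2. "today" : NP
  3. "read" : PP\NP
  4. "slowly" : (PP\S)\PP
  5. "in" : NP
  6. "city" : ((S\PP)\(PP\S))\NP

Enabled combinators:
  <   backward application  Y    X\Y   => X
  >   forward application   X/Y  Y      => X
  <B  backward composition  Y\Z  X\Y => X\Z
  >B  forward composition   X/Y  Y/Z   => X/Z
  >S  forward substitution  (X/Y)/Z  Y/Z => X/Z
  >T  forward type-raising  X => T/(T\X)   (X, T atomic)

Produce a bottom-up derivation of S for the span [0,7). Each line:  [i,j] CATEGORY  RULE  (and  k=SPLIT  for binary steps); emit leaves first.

[0,1] S  lex  "heard"
[1,2] (S/(S\PP))\S  lex  "that"
[0,2] S/(S\PP)  <  k=1
[2,3] NP  lex  "today"
[2,3] PP/(PP\NP)  >T
[3,4] PP\NP  lex  "read"
[2,4] PP  >  k=3
[4,5] (PP\S)\PP  lex  "slowly"
[2,5] PP\S  <  k=4
[5,6] NP  lex  "in"
[6,7] ((S\PP)\(PP\S))\NP  lex  "city"
[5,7] (S\PP)\(PP\S)  <  k=6
[2,7] S\PP  <  k=5
[0,7] S  >  k=2

[0,7] S   >
  [0,2] S/(S\PP)   <
    [0,1] "heard" : S
    [1,2] "that" : (S/(S\PP))\S
  [2,7] S\PP   <
    [2,5] PP\S   <
      [2,4] PP   >
        [2,3] PP/(PP\NP)   >T
          [2,3] "today" : NP
        [3,4] "read" : PP\NP
      [4,5] "slowly" : (PP\S)\PP
    [5,7] (S\PP)\(PP\S)   <
      [5,6] "in" : NP
      [6,7] "city" : ((S\PP)\(PP\S))\NP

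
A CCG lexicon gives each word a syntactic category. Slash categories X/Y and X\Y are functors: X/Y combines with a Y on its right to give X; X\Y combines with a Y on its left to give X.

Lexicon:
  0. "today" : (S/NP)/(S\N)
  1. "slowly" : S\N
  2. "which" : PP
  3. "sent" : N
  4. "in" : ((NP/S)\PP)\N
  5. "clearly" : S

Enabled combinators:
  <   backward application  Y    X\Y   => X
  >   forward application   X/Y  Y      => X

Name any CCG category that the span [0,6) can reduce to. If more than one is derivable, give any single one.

S

[0,6] S   >
  [0,2] S/NP   >
    [0,1] "today" : (S/NP)/(S\N)
    [1,2] "slowly" : S\N
  [2,6] NP   >
    [2,5] NP/S   <
      [2,3] "which" : PP
      [3,5] (NP/S)\PP   <
        [3,4] "sent" : N
        [4,5] "in" : ((NP/S)\PP)\N
    [5,6] "clearly" : S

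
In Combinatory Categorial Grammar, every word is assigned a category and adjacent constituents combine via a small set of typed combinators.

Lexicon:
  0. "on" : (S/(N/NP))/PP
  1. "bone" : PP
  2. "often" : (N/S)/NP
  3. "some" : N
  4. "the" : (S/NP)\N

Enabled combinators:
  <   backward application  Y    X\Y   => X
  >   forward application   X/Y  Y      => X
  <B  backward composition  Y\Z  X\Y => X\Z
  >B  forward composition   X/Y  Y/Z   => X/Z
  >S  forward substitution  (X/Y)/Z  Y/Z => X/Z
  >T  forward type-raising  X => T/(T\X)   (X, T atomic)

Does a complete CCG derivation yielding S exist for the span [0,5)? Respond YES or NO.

YES

[0,5] S   >
  [0,2] S/(N/NP)   >
    [0,1] "on" : (S/(N/NP))/PP
    [1,2] "bone" : PP
  [2,5] N/NP   >S
    [2,3] "often" : (N/S)/NP
    [3,5] S/NP   <
      [3,4] "some" : N
      [4,5] "the" : (S/NP)\N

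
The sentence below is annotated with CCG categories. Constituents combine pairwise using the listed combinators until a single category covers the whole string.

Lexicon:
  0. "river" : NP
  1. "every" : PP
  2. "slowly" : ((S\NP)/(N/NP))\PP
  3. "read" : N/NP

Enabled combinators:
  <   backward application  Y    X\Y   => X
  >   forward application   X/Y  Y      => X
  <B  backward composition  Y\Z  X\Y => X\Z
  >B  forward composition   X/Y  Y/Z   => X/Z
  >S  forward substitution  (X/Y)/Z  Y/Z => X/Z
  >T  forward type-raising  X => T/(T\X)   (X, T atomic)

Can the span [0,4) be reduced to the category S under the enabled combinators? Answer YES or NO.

[0,4] S   >
  [0,1] S/(S\NP)   >T
    [0,1] "river" : NP
  [1,4] S\NP   >
    [1,3] (S\NP)/(N/NP)   <
      [1,2] "every" : PP
      [2,3] "slowly" : ((S\NP)/(N/NP))\PP
    [3,4] "read" : N/NP

YES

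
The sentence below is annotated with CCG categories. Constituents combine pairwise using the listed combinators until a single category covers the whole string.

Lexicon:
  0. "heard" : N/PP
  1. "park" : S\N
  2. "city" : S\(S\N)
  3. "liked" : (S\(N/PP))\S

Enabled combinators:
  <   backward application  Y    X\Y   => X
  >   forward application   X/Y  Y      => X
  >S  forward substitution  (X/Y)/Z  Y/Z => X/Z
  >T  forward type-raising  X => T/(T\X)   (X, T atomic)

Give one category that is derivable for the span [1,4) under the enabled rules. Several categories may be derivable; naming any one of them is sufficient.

[0,4] S   <
  [0,1] "heard" : N/PP
  [1,4] S\(N/PP)   <
    [1,3] S   <
      [1,2] "park" : S\N
      [2,3] "city" : S\(S\N)
    [3,4] "liked" : (S\(N/PP))\S

S\(N/PP)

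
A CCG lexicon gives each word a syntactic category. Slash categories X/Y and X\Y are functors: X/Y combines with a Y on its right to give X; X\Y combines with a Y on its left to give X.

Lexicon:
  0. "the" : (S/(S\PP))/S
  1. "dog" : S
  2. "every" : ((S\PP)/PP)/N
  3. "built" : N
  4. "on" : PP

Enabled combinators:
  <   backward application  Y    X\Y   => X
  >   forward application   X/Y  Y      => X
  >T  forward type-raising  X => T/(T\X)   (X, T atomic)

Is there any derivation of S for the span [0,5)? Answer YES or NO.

[0,5] S   >
  [0,2] S/(S\PP)   >
    [0,1] "the" : (S/(S\PP))/S
    [1,2] "dog" : S
  [2,5] S\PP   >
    [2,4] (S\PP)/PP   >
      [2,3] "every" : ((S\PP)/PP)/N
      [3,4] "built" : N
    [4,5] "on" : PP

YES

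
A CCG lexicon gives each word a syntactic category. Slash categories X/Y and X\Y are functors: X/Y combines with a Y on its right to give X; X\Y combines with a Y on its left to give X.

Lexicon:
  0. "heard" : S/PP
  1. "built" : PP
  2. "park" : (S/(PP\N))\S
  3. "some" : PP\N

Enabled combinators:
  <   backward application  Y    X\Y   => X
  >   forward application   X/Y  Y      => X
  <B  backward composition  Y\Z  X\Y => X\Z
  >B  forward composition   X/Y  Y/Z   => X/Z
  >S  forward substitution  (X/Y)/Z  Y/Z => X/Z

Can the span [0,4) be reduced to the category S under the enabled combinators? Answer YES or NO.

[0,4] S   >
  [0,3] S/(PP\N)   <
    [0,2] S   >
      [0,1] "heard" : S/PP
      [1,2] "built" : PP
    [2,3] "park" : (S/(PP\N))\S
  [3,4] "some" : PP\N

YES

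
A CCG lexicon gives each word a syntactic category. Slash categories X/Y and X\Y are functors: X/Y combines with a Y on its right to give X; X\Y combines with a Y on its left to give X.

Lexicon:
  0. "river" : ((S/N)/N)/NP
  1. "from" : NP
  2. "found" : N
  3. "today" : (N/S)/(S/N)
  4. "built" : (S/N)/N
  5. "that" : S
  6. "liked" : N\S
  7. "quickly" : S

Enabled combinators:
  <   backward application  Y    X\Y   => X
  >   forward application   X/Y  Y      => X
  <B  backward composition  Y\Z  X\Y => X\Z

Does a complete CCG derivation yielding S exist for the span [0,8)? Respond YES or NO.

YES

[0,8] S   >
  [0,3] S/N   >
    [0,2] (S/N)/N   >
      [0,1] "river" : ((S/N)/N)/NP
      [1,2] "from" : NP
    [2,3] "found" : N
  [3,8] N   >
    [3,7] N/S   >
      [3,4] "today" : (N/S)/(S/N)
      [4,7] S/N   >
        [4,5] "built" : (S/N)/N
        [5,7] N   <
          [5,6] "that" : S
          [6,7] "liked" : N\S
    [7,8] "quickly" : S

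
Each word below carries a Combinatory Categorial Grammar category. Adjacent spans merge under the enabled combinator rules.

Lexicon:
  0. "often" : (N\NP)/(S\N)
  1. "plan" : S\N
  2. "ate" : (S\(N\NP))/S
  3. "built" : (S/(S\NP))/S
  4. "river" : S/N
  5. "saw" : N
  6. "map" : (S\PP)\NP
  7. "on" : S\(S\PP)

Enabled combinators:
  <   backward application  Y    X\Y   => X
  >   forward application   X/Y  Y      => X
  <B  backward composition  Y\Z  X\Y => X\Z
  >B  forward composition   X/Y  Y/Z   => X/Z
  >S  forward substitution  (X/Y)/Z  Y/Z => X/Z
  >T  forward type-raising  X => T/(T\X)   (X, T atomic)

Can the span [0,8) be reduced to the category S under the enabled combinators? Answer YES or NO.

[0,8] S   <
  [0,2] N\NP   >
    [0,1] "often" : (N\NP)/(S\N)
    [1,2] "plan" : S\N
  [2,8] S\(N\NP)   >
    [2,3] "ate" : (S\(N\NP))/S
    [3,8] S   >
      [3,6] S/(S\NP)   >
        [3,4] "built" : (S/(S\NP))/S
        [4,6] S   >
          [4,5] "river" : S/N
          [5,6] "saw" : N
      [6,8] S\NP   <B
        [6,7] "map" : (S\PP)\NP
        [7,8] "on" : S\(S\PP)

YES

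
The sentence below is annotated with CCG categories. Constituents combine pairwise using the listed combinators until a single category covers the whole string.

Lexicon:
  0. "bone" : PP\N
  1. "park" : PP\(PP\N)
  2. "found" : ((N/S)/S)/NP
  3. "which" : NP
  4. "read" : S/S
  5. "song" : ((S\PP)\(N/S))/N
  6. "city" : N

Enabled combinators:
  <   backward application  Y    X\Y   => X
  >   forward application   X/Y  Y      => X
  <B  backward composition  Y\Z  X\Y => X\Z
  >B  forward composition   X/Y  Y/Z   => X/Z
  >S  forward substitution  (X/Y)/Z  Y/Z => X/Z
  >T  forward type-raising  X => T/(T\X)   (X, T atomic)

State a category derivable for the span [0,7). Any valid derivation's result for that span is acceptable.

S

[0,7] S   <
  [0,2] PP   <
    [0,1] "bone" : PP\N
    [1,2] "park" : PP\(PP\N)
  [2,7] S\PP   <
    [2,5] N/S   >S
      [2,4] (N/S)/S   >
        [2,3] "found" : ((N/S)/S)/NP
        [3,4] "which" : NP
      [4,5] "read" : S/S
    [5,7] (S\PP)\(N/S)   >
      [5,6] "song" : ((S\PP)\(N/S))/N
      [6,7] "city" : N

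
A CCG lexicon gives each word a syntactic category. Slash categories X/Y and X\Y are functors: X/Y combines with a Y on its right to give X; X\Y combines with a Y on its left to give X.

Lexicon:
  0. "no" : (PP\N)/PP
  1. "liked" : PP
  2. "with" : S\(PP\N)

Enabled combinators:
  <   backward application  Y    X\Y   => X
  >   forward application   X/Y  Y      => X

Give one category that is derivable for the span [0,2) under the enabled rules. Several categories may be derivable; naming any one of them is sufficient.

[0,3] S   <
  [0,2] PP\N   >
    [0,1] "no" : (PP\N)/PP
    [1,2] "liked" : PP
  [2,3] "with" : S\(PP\N)

PP\N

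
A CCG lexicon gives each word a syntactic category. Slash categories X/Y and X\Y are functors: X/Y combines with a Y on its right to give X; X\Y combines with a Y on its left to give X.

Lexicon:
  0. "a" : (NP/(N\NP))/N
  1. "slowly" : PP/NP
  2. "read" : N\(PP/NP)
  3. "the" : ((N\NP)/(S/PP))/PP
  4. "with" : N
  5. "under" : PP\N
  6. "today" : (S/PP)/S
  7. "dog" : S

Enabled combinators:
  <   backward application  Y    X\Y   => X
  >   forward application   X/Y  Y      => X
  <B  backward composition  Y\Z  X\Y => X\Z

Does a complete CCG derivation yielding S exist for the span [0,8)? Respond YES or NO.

NO

(NP/(N\NP))/N PP/NP N\(PP/NP) ((N\NP)/(S/PP))/PP N PP\N (S/PP)/S S
CKY chart[0,8] = {NP}; S ∉ chart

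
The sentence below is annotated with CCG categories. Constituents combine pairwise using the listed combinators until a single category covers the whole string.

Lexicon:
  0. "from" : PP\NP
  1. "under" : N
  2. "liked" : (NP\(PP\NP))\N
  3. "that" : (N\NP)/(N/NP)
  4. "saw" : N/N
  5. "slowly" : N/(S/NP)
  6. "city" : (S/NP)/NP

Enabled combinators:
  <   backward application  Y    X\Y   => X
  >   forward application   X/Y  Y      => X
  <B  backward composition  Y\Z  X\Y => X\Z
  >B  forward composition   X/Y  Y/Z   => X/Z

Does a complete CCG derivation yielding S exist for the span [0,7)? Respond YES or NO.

PP\NP N (NP\(PP\NP))\N (N\NP)/(N/NP) N/N N/(S/NP) (S/NP)/NP
CKY chart[0,7] = {N}; S ∉ chart

NO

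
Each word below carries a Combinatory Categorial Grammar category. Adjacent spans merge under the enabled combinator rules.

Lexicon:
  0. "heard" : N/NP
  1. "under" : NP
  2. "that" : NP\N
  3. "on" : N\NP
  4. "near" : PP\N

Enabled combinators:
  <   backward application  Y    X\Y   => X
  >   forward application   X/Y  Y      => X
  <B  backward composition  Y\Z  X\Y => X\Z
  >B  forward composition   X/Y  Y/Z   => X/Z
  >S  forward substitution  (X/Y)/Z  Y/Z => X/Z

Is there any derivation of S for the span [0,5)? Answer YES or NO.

N/NP NP NP\N N\NP PP\N
CKY chart[0,5] = {PP}; S ∉ chart

NO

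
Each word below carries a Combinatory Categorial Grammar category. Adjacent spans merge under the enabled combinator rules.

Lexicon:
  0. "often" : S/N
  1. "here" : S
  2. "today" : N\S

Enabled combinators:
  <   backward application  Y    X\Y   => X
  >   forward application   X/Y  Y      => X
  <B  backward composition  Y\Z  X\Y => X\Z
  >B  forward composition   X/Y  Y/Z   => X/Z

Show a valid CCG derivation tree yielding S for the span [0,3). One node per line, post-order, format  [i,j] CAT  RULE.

[0,1] S/N  lex  "often"
[1,2] S  lex  "here"
[2,3] N\S  lex  "today"
[1,3] N  <  k=2
[0,3] S  >  k=1

[0,3] S   >
  [0,1] "often" : S/N
  [1,3] N   <
    [1,2] "here" : S
    [2,3] "today" : N\S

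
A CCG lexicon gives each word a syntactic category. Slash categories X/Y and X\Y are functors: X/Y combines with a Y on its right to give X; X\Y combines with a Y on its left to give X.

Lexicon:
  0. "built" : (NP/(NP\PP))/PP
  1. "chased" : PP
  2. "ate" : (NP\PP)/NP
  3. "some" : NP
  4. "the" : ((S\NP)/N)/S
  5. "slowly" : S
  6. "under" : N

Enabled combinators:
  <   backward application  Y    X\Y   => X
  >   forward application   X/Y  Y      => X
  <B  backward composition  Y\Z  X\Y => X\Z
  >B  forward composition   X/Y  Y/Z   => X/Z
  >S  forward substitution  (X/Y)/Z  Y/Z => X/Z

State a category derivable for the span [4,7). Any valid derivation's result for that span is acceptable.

S\NP

[0,7] S   <
  [0,4] NP   >
    [0,2] NP/(NP\PP)   >
      [0,1] "built" : (NP/(NP\PP))/PP
      [1,2] "chased" : PP
    [2,4] NP\PP   >
      [2,3] "ate" : (NP\PP)/NP
      [3,4] "some" : NP
  [4,7] S\NP   >
    [4,6] (S\NP)/N   >
      [4,5] "the" : ((S\NP)/N)/S
      [5,6] "slowly" : S
    [6,7] "under" : N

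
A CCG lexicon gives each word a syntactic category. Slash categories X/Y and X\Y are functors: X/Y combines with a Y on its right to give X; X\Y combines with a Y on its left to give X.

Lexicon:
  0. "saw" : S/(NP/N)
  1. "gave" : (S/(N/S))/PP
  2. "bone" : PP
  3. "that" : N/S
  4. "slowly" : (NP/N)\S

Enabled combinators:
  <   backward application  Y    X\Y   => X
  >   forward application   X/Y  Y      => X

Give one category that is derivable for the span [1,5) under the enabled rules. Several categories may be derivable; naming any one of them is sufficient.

[0,5] S   >
  [0,1] "saw" : S/(NP/N)
  [1,5] NP/N   <
    [1,4] S   >
      [1,3] S/(N/S)   >
        [1,2] "gave" : (S/(N/S))/PP
        [2,3] "bone" : PP
      [3,4] "that" : N/S
    [4,5] "slowly" : (NP/N)\S

NP/N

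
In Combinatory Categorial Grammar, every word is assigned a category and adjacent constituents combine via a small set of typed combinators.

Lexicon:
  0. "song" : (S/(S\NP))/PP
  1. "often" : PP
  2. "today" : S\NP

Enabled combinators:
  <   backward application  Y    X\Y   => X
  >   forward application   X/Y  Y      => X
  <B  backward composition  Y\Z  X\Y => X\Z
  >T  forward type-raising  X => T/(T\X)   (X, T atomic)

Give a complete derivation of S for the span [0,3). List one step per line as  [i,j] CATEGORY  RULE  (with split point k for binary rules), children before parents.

[0,3] S   >
  [0,2] S/(S\NP)   >
    [0,1] "song" : (S/(S\NP))/PP
    [1,2] "often" : PP
  [2,3] "today" : S\NP

[0,1] (S/(S\NP))/PP  lex  "song"
[1,2] PP  lex  "often"
[0,2] S/(S\NP)  >  k=1
[2,3] S\NP  lex  "today"
[0,3] S  >  k=2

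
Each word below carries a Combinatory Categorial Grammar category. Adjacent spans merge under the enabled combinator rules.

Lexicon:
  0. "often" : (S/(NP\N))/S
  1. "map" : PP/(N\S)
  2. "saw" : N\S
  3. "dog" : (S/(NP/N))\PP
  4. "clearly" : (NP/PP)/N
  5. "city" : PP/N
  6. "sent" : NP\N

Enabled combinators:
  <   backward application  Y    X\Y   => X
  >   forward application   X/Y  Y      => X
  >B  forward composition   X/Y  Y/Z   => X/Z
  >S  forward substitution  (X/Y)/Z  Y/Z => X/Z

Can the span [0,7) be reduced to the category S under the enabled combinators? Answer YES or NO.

[0,7] S   >
  [0,6] S/(NP\N)   >
    [0,1] "often" : (S/(NP\N))/S
    [1,6] S   >
      [1,4] S/(NP/N)   <
        [1,3] PP   >
          [1,2] "map" : PP/(N\S)
          [2,3] "saw" : N\S
        [3,4] "dog" : (S/(NP/N))\PP
      [4,6] NP/N   >S
        [4,5] "clearly" : (NP/PP)/N
        [5,6] "city" : PP/N
  [6,7] "sent" : NP\N

YES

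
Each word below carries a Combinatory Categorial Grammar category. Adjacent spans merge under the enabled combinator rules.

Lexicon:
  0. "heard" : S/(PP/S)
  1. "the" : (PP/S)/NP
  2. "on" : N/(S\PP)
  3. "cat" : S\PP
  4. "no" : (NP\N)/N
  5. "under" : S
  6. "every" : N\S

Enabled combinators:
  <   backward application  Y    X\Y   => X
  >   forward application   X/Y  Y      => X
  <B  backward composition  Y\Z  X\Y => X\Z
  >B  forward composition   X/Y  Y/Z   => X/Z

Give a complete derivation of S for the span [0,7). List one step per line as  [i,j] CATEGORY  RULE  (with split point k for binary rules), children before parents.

[0,7] S   >
  [0,1] "heard" : S/(PP/S)
  [1,7] PP/S   >
    [1,2] "the" : (PP/S)/NP
    [2,7] NP   <
      [2,4] N   >
        [2,3] "on" : N/(S\PP)
        [3,4] "cat" : S\PP
      [4,7] NP\N   >
        [4,5] "no" : (NP\N)/N
        [5,7] N   <
          [5,6] "under" : S
          [6,7] "every" : N\S

[0,1] S/(PP/S)  lex  "heard"
[1,2] (PP/S)/NP  lex  "the"
[2,3] N/(S\PP)  lex  "on"
[3,4] S\PP  lex  "cat"
[2,4] N  >  k=3
[4,5] (NP\N)/N  lex  "no"
[5,6] S  lex  "under"
[6,7] N\S  lex  "every"
[5,7] N  <  k=6
[4,7] NP\N  >  k=5
[2,7] NP  <  k=4
[1,7] PP/S  >  k=2
[0,7] S  >  k=1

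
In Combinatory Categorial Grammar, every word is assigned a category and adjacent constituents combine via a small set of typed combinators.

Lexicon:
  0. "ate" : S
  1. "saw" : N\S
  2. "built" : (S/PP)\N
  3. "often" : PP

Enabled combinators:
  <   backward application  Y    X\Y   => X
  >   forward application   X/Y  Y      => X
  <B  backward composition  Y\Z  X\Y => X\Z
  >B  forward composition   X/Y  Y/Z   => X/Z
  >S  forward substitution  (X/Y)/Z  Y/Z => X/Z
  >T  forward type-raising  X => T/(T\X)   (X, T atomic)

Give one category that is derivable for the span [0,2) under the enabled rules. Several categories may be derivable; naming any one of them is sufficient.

N

[0,4] S   >
  [0,3] S/PP   <
    [0,2] N   <
      [0,1] "ate" : S
      [1,2] "saw" : N\S
    [2,3] "built" : (S/PP)\N
  [3,4] "often" : PP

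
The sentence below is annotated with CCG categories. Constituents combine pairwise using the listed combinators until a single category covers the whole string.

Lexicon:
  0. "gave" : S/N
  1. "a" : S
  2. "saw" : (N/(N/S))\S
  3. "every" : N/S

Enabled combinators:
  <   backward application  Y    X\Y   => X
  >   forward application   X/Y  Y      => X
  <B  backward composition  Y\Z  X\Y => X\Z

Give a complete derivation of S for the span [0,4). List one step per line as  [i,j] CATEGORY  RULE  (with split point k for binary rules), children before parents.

[0,4] S   >
  [0,1] "gave" : S/N
  [1,4] N   >
    [1,3] N/(N/S)   <
      [1,2] "a" : S
      [2,3] "saw" : (N/(N/S))\S
    [3,4] "every" : N/S

[0,1] S/N  lex  "gave"
[1,2] S  lex  "a"
[2,3] (N/(N/S))\S  lex  "saw"
[1,3] N/(N/S)  <  k=2
[3,4] N/S  lex  "every"
[1,4] N  >  k=3
[0,4] S  >  k=1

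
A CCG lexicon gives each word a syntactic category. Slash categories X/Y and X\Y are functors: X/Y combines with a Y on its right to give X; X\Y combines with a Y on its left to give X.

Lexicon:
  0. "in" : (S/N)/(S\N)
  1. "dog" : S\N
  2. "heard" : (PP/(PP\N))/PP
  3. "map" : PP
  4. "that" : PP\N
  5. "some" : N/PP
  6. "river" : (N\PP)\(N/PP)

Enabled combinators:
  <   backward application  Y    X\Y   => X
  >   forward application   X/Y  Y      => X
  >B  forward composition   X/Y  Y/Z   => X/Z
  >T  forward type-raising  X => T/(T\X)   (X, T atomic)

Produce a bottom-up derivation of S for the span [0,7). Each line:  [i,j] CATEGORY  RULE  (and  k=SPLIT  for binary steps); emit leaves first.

[0,7] S   >
  [0,2] S/N   >
    [0,1] "in" : (S/N)/(S\N)
    [1,2] "dog" : S\N
  [2,7] N   <
    [2,5] PP   >
      [2,4] PP/(PP\N)   >
        [2,3] "heard" : (PP/(PP\N))/PP
        [3,4] "map" : PP
      [4,5] "that" : PP\N
    [5,7] N\PP   <
      [5,6] "some" : N/PP
      [6,7] "river" : (N\PP)\(N/PP)

[0,1] (S/N)/(S\N)  lex  "in"
[1,2] S\N  lex  "dog"
[0,2] S/N  >  k=1
[2,3] (PP/(PP\N))/PP  lex  "heard"
[3,4] PP  lex  "map"
[2,4] PP/(PP\N)  >  k=3
[4,5] PP\N  lex  "that"
[2,5] PP  >  k=4
[5,6] N/PP  lex  "some"
[6,7] (N\PP)\(N/PP)  lex  "river"
[5,7] N\PP  <  k=6
[2,7] N  <  k=5
[0,7] S  >  k=2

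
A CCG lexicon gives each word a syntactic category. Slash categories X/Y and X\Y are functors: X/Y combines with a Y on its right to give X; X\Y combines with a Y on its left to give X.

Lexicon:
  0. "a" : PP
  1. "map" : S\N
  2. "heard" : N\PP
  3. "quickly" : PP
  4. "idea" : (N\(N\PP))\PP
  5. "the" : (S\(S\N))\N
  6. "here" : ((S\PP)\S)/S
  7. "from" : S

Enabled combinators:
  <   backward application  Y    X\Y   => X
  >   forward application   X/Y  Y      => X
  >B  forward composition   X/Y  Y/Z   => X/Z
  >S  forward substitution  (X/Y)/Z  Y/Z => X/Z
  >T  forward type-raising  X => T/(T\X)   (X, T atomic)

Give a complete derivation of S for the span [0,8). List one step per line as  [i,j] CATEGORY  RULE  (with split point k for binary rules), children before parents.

[0,1] PP  lex  "a"
[1,2] S\N  lex  "map"
[2,3] N\PP  lex  "heard"
[3,4] PP  lex  "quickly"
[4,5] (N\(N\PP))\PP  lex  "idea"
[3,5] N\(N\PP)  <  k=4
[2,5] N  <  k=3
[5,6] (S\(S\N))\N  lex  "the"
[2,6] S\(S\N)  <  k=5
[1,6] S  <  k=2
[6,7] ((S\PP)\S)/S  lex  "here"
[7,8] S  lex  "from"
[6,8] (S\PP)\S  >  k=7
[1,8] S\PP  <  k=6
[0,8] S  <  k=1

[0,8] S   <
  [0,1] "a" : PP
  [1,8] S\PP   <
    [1,6] S   <
      [1,2] "map" : S\N
      [2,6] S\(S\N)   <
        [2,5] N   <
          [2,3] "heard" : N\PP
          [3,5] N\(N\PP)   <
            [3,4] "quickly" : PP
            [4,5] "idea" : (N\(N\PP))\PP
        [5,6] "the" : (S\(S\N))\N
    [6,8] (S\PP)\S   >
      [6,7] "here" : ((S\PP)\S)/S
      [7,8] "from" : S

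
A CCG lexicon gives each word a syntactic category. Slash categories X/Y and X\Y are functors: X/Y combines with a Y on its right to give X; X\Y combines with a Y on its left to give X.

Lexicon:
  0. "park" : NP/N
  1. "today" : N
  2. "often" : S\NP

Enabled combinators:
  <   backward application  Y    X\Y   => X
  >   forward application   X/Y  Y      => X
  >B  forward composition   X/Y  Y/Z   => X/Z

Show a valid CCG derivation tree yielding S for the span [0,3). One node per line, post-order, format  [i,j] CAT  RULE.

[0,1] NP/N  lex  "park"
[1,2] N  lex  "today"
[0,2] NP  >  k=1
[2,3] S\NP  lex  "often"
[0,3] S  <  k=2

[0,3] S   <
  [0,2] NP   >
    [0,1] "park" : NP/N
    [1,2] "today" : N
  [2,3] "often" : S\NP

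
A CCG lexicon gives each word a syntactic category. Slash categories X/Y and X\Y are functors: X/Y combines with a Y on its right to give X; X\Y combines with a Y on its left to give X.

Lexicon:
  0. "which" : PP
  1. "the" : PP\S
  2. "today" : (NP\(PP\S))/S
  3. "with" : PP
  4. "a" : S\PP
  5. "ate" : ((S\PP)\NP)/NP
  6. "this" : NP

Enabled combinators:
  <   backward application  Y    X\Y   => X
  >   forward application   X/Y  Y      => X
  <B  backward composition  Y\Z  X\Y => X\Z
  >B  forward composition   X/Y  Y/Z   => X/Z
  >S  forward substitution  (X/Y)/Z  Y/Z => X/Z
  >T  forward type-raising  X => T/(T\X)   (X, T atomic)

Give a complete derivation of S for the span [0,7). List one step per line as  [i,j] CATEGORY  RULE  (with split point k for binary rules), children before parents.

[0,1] PP  lex  "which"
[0,1] S/(S\PP)  >T
[1,2] PP\S  lex  "the"
[2,3] (NP\(PP\S))/S  lex  "today"
[3,4] PP  lex  "with"
[4,5] S\PP  lex  "a"
[3,5] S  <  k=4
[2,5] NP\(PP\S)  >  k=3
[1,5] NP  <  k=2
[5,6] ((S\PP)\NP)/NP  lex  "ate"
[6,7] NP  lex  "this"
[5,7] (S\PP)\NP  >  k=6
[1,7] S\PP  <  k=5
[0,7] S  >  k=1

[0,7] S   >
  [0,1] S/(S\PP)   >T
    [0,1] "which" : PP
  [1,7] S\PP   <
    [1,5] NP   <
      [1,2] "the" : PP\S
      [2,5] NP\(PP\S)   >
        [2,3] "today" : (NP\(PP\S))/S
        [3,5] S   <
          [3,4] "with" : PP
          [4,5] "a" : S\PP
    [5,7] (S\PP)\NP   >
      [5,6] "ate" : ((S\PP)\NP)/NP
      [6,7] "this" : NP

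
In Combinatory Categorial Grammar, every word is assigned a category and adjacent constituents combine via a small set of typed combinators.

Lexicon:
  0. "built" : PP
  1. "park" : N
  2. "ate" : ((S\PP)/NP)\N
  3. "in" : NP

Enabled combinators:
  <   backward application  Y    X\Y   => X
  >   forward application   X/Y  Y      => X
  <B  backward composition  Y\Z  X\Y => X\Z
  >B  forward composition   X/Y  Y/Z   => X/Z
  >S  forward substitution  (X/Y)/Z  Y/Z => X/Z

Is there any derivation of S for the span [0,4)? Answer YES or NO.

YES

[0,4] S   <
  [0,1] "built" : PP
  [1,4] S\PP   >
    [1,3] (S\PP)/NP   <
      [1,2] "park" : N
      [2,3] "ate" : ((S\PP)/NP)\N
    [3,4] "in" : NP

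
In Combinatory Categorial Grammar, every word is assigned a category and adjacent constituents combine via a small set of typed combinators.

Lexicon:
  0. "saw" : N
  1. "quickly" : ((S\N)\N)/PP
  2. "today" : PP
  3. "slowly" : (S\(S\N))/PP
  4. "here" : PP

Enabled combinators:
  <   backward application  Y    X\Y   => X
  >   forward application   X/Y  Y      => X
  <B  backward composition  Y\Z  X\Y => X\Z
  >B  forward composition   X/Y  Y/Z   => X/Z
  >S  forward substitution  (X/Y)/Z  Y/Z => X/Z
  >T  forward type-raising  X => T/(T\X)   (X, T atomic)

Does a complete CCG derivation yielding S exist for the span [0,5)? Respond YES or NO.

[0,5] S   <
  [0,3] S\N   <
    [0,1] "saw" : N
    [1,3] (S\N)\N   >
      [1,2] "quickly" : ((S\N)\N)/PP
      [2,3] "today" : PP
  [3,5] S\(S\N)   >
    [3,4] "slowly" : (S\(S\N))/PP
    [4,5] "here" : PP

YES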